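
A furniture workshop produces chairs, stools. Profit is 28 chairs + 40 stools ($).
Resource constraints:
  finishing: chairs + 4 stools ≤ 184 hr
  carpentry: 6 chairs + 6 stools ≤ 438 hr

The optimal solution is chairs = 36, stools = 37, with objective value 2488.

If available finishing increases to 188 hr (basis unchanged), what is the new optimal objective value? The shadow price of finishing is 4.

2504

Δb = 4, so new z* = 2488 + (4)·(4) = 2488 + 16 = 2504.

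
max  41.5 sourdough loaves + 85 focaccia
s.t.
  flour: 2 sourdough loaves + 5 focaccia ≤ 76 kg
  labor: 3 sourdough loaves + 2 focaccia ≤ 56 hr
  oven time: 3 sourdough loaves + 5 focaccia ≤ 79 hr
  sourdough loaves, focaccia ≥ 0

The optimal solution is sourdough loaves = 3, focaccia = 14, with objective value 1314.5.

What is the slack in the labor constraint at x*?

19

labor used = 3·3 + 2·14 = 37; slack = 56 − 37 = 19.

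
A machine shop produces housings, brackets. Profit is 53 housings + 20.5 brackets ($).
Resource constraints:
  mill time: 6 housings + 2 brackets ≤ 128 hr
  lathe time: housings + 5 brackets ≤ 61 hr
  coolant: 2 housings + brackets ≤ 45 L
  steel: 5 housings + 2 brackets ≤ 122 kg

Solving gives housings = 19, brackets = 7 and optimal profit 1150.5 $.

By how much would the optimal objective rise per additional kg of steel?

At the optimum: mill time uses 128 of 128 (binding); lathe time uses 54 of 61 (slack = 7); coolant uses 45 of 45 (binding); steel uses 109 of 122 (slack = 13).
Slack constraints have shadow price 0 (complementary slackness).
The binding rows give the dual system: 6·y_mill time + 2·y_coolant = 53 and 2·y_mill time + 1·y_coolant = 20.5.
This yields shadow prices y_mill time = 6, y_coolant = 8.5.
Shadow price of steel = 0.

0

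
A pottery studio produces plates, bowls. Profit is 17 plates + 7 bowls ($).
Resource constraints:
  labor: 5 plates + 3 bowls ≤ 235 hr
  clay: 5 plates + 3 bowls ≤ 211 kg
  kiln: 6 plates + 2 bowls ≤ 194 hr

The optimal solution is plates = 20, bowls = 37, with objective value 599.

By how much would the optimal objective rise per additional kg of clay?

At the optimum: labor uses 211 of 235 (slack = 24); clay uses 211 of 211 (binding); kiln uses 194 of 194 (binding).
Slack constraints have shadow price 0 (complementary slackness).
From A_Bᵀ y = c: 5·y_clay + 6·y_kiln = 17; 3·y_clay + 2·y_kiln = 7.
Solving: y_clay = 1, y_kiln = 2.
Shadow price of clay = 1.

1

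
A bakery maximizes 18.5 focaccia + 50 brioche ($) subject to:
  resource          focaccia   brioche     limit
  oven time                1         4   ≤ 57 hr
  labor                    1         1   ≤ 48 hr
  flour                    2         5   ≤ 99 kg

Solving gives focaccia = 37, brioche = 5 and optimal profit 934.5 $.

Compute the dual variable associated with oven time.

Check each constraint at x*: oven time 57/57 (tight); labor 42/48 (slack 6); flour 99/99 (tight).
By complementary slackness, y = 0 for the non-binding constraint.
The binding rows give the dual system: 1·y_oven time + 2·y_flour = 18.5 and 4·y_oven time + 5·y_flour = 50.
This yields shadow prices y_oven time = 2.5, y_flour = 8.
Shadow price of oven time = 2.5.

2.5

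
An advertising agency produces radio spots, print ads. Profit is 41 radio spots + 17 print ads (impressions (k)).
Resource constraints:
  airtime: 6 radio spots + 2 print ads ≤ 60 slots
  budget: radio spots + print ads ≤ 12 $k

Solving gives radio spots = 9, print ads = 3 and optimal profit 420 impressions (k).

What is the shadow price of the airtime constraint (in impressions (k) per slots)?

6

Check each constraint at x*: airtime 60/60 (tight); budget 12/12 (tight).
The binding rows give the dual system: 6·y_airtime + 1·y_budget = 41 and 2·y_airtime + 1·y_budget = 17.
Solving: y_airtime = 6, y_budget = 5.
Shadow price of airtime = 6.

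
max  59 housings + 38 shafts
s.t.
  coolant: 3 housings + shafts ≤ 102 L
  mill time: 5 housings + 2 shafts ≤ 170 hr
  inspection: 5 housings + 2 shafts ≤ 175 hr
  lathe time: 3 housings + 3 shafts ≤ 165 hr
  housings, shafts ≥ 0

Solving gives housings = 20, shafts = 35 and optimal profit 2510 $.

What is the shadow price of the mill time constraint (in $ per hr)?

Binding: mill time and lathe time. Non-binding: coolant (7 unused), inspection (5 unused).
By complementary slackness, y = 0 for the non-binding constraints.
From A_Bᵀ y = c: 5·y_mill time + 3·y_lathe time = 59; 2·y_mill time + 3·y_lathe time = 38.
Solving: y_mill time = 7, y_lathe time = 8.
Shadow price of mill time = 7.

7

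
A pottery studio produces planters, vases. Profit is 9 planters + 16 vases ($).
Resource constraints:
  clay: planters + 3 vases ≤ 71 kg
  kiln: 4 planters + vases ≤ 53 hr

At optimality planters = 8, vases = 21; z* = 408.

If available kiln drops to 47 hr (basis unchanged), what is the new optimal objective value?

At the optimum: clay uses 71 of 71 (binding); kiln uses 53 of 53 (binding).
From A_Bᵀ y = c: 1·y_clay + 4·y_kiln = 9; 3·y_clay + 1·y_kiln = 16.
Solving: y_clay = 5, y_kiln = 1.
Δz = y_kiln·Δb = 1 × (-6) = -6, so new z* = 408 − 6 = 402.

402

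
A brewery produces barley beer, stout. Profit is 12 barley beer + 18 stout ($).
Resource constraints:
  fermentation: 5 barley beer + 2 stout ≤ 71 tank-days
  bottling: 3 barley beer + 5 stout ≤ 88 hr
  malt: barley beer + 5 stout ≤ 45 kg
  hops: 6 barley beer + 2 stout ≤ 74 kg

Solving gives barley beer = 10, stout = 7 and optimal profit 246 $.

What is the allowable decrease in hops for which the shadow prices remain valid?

Binding constraints: malt, hops. The basis is B = [[1,5],[6,2]] with det -28.
Per unit decrease in hops, x* moves by d = (-0.1786, 0.0357).
The basis stays optimal until barley beer reaches 0; allowable decrease = 56 kg.

56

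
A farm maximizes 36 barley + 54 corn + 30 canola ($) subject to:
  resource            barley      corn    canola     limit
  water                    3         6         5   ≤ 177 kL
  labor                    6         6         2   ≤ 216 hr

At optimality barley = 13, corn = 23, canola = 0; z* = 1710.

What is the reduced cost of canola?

-6

At the optimum: water uses 177 of 177 (binding); labor uses 216 of 216 (binding).
Dual feasibility on the basic columns requires 3·y_water + 6·y_labor = 36, 6·y_water + 6·y_labor = 54.
→ y_water = 6 and y_labor = 3.
Reduced cost of canola: c₃ − yᵀa₃ = 30 − (6·5 + 3·2) = 30 − 36 = -6.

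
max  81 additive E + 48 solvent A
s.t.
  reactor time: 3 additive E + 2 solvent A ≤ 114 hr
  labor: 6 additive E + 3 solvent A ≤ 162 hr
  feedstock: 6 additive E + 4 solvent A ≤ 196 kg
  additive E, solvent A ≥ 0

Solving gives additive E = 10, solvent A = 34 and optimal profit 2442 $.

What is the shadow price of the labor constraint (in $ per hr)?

6

At the optimum: reactor time uses 98 of 114 (slack = 16); labor uses 162 of 162 (binding); feedstock uses 196 of 196 (binding).
Since reactor time is not tight, its dual is 0.
Dual feasibility on the basic columns requires 6·y_labor + 6·y_feedstock = 81, 3·y_labor + 4·y_feedstock = 48.
→ y_labor = 6 and y_feedstock = 7.5.
Shadow price of labor = 6.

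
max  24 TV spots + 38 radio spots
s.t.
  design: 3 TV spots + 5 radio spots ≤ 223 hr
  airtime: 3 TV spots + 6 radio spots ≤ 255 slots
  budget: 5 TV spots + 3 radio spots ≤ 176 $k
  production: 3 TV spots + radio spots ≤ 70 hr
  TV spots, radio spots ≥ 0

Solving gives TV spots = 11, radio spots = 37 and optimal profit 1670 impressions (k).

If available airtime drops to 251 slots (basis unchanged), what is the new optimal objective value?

1646

Binding: airtime and production. Non-binding: design (5 unused), budget (10 unused).
Slack constraints have shadow price 0 (complementary slackness).
Dual feasibility on the basic columns requires 3·y_airtime + 3·y_production = 24, 6·y_airtime + 1·y_production = 38.
→ y_airtime = 6 and y_production = 2.
Δz = y_airtime·Δb = 6 × (-4) = -24, so new z* = 1670 − 24 = 1646.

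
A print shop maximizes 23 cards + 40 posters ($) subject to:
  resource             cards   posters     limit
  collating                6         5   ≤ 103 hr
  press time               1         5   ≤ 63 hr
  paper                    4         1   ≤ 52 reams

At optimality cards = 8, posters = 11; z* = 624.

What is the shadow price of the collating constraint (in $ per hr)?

Check each constraint at x*: collating 103/103 (tight); press time 63/63 (tight); paper 43/52 (slack 9).
Since paper is not tight, its dual is 0.
Dual feasibility on the basic columns requires 6·y_collating + 1·y_press time = 23, 5·y_collating + 5·y_press time = 40.
Solving: y_collating = 3, y_press time = 5.
Shadow price of collating = 3.

3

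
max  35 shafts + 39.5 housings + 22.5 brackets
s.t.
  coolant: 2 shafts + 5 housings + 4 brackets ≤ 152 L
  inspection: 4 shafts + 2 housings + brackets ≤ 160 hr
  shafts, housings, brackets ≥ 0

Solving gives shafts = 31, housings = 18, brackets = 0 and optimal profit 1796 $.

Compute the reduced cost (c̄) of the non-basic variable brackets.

-5.5

Check each constraint at x*: coolant 152/152 (tight); inspection 160/160 (tight).
Dual feasibility on the basic columns requires 2·y_coolant + 4·y_inspection = 35, 5·y_coolant + 2·y_inspection = 39.5.
This yields shadow prices y_coolant = 5.5, y_inspection = 6.
Reduced cost of brackets: c₃ − yᵀa₃ = 22.5 − (5.5·4 + 6·1) = 22.5 − 28 = -5.5.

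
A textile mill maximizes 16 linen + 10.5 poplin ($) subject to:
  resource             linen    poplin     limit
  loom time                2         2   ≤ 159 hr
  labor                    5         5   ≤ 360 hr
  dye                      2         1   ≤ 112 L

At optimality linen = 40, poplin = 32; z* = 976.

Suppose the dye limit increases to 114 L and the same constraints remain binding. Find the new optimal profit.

987

At the optimum: loom time uses 144 of 159 (slack = 15); labor uses 360 of 360 (binding); dye uses 112 of 112 (binding).
By complementary slackness, y = 0 for the non-binding constraint.
The binding rows give the dual system: 5·y_labor + 2·y_dye = 16 and 5·y_labor + 1·y_dye = 10.5.
This yields shadow prices y_labor = 1, y_dye = 5.5.
Δz = y_dye·Δb = 5.5 × (2) = 11, so new z* = 976 + 11 = 987.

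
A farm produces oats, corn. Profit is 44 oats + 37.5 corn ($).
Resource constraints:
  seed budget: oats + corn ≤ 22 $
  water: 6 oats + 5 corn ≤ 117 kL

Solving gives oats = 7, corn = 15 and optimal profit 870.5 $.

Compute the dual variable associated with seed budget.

Both seed budget and water are binding at x*.
From A_Bᵀ y = c: 1·y_seed budget + 6·y_water = 44; 1·y_seed budget + 5·y_water = 37.5.
This yields shadow prices y_seed budget = 5, y_water = 6.5.
Shadow price of seed budget = 5.

5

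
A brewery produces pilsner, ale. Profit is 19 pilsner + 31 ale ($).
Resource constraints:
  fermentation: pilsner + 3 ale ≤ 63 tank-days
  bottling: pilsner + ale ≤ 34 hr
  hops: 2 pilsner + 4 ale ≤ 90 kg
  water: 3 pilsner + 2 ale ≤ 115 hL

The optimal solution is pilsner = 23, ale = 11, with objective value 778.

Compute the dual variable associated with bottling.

7

Check each constraint at x*: fermentation 56/63 (slack 7); bottling 34/34 (tight); hops 90/90 (tight); water 91/115 (slack 24).
Slack constraints have shadow price 0 (complementary slackness).
Dual feasibility on the basic columns requires 1·y_bottling + 2·y_hops = 19, 1·y_bottling + 4·y_hops = 31.
→ y_bottling = 7 and y_hops = 6.
Shadow price of bottling = 7.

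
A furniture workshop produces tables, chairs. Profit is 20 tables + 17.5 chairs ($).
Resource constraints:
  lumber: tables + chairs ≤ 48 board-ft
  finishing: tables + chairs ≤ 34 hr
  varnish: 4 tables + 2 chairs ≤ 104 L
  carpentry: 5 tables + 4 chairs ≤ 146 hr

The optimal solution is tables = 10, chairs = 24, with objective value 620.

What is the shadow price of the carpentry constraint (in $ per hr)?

2.5

Check each constraint at x*: lumber 34/48 (slack 14); finishing 34/34 (tight); varnish 88/104 (slack 16); carpentry 146/146 (tight).
Since lumber, varnish are not tight, their duals are 0.
From A_Bᵀ y = c: 1·y_finishing + 5·y_carpentry = 20; 1·y_finishing + 4·y_carpentry = 17.5.
Solving: y_finishing = 7.5, y_carpentry = 2.5.
Shadow price of carpentry = 2.5.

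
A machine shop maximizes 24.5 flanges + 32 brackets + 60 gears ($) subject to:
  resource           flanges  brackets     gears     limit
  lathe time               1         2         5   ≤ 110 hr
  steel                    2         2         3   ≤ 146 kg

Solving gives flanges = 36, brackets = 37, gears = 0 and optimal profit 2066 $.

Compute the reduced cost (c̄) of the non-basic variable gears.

-3

Both lathe time and steel are binding at x*.
Dual feasibility on the basic columns requires 1·y_lathe time + 2·y_steel = 24.5, 2·y_lathe time + 2·y_steel = 32.
→ y_lathe time = 7.5 and y_steel = 8.5.
Reduced cost of gears: c₃ − yᵀa₃ = 60 − (7.5·5 + 8.5·3) = 60 − 63 = -3.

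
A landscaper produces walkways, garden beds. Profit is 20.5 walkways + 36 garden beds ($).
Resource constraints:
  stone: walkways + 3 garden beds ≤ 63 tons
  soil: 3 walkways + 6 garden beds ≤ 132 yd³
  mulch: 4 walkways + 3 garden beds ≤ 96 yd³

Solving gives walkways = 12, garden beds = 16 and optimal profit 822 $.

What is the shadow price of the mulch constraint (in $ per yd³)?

1

At the optimum: stone uses 60 of 63 (slack = 3); soil uses 132 of 132 (binding); mulch uses 96 of 96 (binding).
Since stone is not tight, its dual is 0.
The binding rows give the dual system: 3·y_soil + 4·y_mulch = 20.5 and 6·y_soil + 3·y_mulch = 36.
Solving: y_soil = 5.5, y_mulch = 1.
Shadow price of mulch = 1.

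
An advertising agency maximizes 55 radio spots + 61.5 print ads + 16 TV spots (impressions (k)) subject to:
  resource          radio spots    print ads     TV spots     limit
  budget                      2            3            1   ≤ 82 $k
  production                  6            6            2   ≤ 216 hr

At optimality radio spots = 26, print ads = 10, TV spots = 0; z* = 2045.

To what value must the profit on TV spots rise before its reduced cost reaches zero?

Check each constraint at x*: budget 82/82 (tight); production 216/216 (tight).
From A_Bᵀ y = c: 2·y_budget + 6·y_production = 55; 3·y_budget + 6·y_production = 61.5.
This yields shadow prices y_budget = 6.5, y_production = 7.
TV spots enters the basis when its profit ≥ yᵀa₃ = 6.5·1 + 7·2 = 20.5.

20.5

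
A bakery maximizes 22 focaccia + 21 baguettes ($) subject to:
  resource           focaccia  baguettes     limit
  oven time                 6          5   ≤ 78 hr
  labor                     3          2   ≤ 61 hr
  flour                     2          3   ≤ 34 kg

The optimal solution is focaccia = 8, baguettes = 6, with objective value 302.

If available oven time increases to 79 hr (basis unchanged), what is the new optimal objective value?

305

Binding: oven time and flour. Non-binding: labor (25 unused).
Since labor is not tight, its dual is 0.
The binding rows give the dual system: 6·y_oven time + 2·y_flour = 22 and 5·y_oven time + 3·y_flour = 21.
This yields shadow prices y_oven time = 3, y_flour = 2.
Δz = y_oven time·Δb = 3 × (1) = 3, so new z* = 302 + 3 = 305.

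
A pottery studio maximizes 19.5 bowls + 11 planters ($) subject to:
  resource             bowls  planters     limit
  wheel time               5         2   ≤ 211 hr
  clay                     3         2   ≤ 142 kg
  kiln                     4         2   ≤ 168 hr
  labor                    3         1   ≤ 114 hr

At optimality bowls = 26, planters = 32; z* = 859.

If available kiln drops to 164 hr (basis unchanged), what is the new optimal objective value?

847

At the optimum: wheel time uses 194 of 211 (slack = 17); clay uses 142 of 142 (binding); kiln uses 168 of 168 (binding); labor uses 110 of 114 (slack = 4).
Since wheel time, labor are not tight, their duals are 0.
Dual feasibility on the basic columns requires 3·y_clay + 4·y_kiln = 19.5, 2·y_clay + 2·y_kiln = 11.
Solving: y_clay = 2.5, y_kiln = 3.
Δz = y_kiln·Δb = 3 × (-4) = -12, so new z* = 859 − 12 = 847.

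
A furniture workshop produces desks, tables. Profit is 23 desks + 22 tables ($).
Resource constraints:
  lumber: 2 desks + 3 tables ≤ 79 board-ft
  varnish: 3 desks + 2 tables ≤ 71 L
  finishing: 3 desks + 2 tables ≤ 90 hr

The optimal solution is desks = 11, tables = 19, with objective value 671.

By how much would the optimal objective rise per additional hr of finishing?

Check each constraint at x*: lumber 79/79 (tight); varnish 71/71 (tight); finishing 71/90 (slack 19).
Slack constraints have shadow price 0 (complementary slackness).
From A_Bᵀ y = c: 2·y_lumber + 3·y_varnish = 23; 3·y_lumber + 2·y_varnish = 22.
→ y_lumber = 4 and y_varnish = 5.
Shadow price of finishing = 0.

0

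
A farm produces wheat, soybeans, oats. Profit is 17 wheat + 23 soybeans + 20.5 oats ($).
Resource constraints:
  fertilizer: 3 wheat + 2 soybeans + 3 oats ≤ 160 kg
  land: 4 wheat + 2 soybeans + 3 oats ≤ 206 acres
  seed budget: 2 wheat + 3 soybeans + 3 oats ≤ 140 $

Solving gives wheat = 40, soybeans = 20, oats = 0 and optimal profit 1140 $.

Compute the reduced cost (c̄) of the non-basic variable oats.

Check each constraint at x*: fertilizer 160/160 (tight); land 200/206 (slack 6); seed budget 140/140 (tight).
By complementary slackness, y = 0 for the non-binding constraint.
Dual feasibility on the basic columns requires 3·y_fertilizer + 2·y_seed budget = 17, 2·y_fertilizer + 3·y_seed budget = 23.
Solving: y_fertilizer = 1, y_seed budget = 7.
Reduced cost of oats: c₃ − yᵀa₃ = 20.5 − (1·3 + 7·3) = 20.5 − 24 = -3.5.

-3.5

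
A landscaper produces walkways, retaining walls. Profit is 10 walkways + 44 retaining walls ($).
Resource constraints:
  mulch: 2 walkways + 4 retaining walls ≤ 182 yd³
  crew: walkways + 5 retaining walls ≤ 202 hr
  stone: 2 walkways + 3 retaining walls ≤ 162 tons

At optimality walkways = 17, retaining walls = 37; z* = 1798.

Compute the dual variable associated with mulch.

At the optimum: mulch uses 182 of 182 (binding); crew uses 202 of 202 (binding); stone uses 145 of 162 (slack = 17).
Since stone is not tight, its dual is 0.
The binding rows give the dual system: 2·y_mulch + 1·y_crew = 10 and 4·y_mulch + 5·y_crew = 44.
Solving: y_mulch = 1, y_crew = 8.
Shadow price of mulch = 1.

1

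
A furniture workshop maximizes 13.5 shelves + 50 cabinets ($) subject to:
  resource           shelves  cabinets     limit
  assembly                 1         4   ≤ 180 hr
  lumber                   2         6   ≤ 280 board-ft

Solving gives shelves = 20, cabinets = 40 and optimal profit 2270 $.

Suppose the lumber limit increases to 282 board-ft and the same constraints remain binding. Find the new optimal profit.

Both assembly and lumber are binding at x*.
From A_Bᵀ y = c: 1·y_assembly + 2·y_lumber = 13.5; 4·y_assembly + 6·y_lumber = 50.
Solving: y_assembly = 9.5, y_lumber = 2.
Δz = y_lumber·Δb = 2 × (2) = 4, so new z* = 2270 + 4 = 2274.

2274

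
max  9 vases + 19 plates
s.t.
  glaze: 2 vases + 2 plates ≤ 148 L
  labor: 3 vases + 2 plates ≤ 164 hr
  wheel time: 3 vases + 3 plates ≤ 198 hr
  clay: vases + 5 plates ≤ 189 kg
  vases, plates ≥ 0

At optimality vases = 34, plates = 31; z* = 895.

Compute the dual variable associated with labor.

At the optimum: glaze uses 130 of 148 (slack = 18); labor uses 164 of 164 (binding); wheel time uses 195 of 198 (slack = 3); clay uses 189 of 189 (binding).
By complementary slackness, y = 0 for the non-binding constraints.
From A_Bᵀ y = c: 3·y_labor + 1·y_clay = 9; 2·y_labor + 5·y_clay = 19.
Solving: y_labor = 2, y_clay = 3.
Shadow price of labor = 2.

2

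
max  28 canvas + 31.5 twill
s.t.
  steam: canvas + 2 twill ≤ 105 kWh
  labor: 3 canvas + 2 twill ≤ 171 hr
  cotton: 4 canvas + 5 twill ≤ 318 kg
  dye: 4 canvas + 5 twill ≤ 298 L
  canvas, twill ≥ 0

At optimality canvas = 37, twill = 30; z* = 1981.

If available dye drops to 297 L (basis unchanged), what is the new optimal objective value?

1975.5

At the optimum: steam uses 97 of 105 (slack = 8); labor uses 171 of 171 (binding); cotton uses 298 of 318 (slack = 20); dye uses 298 of 298 (binding).
By complementary slackness, y = 0 for the non-binding constraints.
Dual feasibility on the basic columns requires 3·y_labor + 4·y_dye = 28, 2·y_labor + 5·y_dye = 31.5.
Solving: y_labor = 2, y_dye = 5.5.
Δz = y_dye·Δb = 5.5 × (-1) = -5.5, so new z* = 1981 − 5.5 = 1975.5.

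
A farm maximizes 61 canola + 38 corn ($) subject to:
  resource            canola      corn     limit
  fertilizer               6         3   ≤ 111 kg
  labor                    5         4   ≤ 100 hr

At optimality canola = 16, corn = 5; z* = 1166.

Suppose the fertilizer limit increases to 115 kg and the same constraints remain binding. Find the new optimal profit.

Both fertilizer and labor are binding at x*.
The binding rows give the dual system: 6·y_fertilizer + 5·y_labor = 61 and 3·y_fertilizer + 4·y_labor = 38.
This yields shadow prices y_fertilizer = 6, y_labor = 5.
Δz = y_fertilizer·Δb = 6 × (4) = 24, so new z* = 1166 + 24 = 1190.

1190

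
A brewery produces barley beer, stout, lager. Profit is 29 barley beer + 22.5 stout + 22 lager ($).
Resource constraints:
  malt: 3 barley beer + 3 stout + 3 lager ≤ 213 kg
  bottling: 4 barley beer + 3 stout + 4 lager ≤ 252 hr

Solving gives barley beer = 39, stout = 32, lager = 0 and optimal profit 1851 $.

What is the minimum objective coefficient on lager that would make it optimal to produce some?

At the optimum: malt uses 213 of 213 (binding); bottling uses 252 of 252 (binding).
From A_Bᵀ y = c: 3·y_malt + 4·y_bottling = 29; 3·y_malt + 3·y_bottling = 22.5.
This yields shadow prices y_malt = 1, y_bottling = 6.5.
lager enters the basis when its profit ≥ yᵀa₃ = 1·3 + 6.5·4 = 29.

29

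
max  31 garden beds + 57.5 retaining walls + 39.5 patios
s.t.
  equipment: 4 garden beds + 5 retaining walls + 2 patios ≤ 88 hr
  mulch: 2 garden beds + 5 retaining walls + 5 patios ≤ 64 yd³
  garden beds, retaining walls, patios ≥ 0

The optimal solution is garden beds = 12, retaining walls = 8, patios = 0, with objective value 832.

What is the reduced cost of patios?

Check each constraint at x*: equipment 88/88 (tight); mulch 64/64 (tight).
The binding rows give the dual system: 4·y_equipment + 2·y_mulch = 31 and 5·y_equipment + 5·y_mulch = 57.5.
→ y_equipment = 4 and y_mulch = 7.5.
Reduced cost of patios: c₃ − yᵀa₃ = 39.5 − (4·2 + 7.5·5) = 39.5 − 45.5 = -6.

-6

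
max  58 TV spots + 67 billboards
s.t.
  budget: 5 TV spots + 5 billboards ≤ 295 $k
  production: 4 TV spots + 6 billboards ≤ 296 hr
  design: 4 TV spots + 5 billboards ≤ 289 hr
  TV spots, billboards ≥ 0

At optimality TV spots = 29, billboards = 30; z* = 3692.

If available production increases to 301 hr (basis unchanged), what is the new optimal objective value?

3714.5

Binding: budget and production. Non-binding: design (23 unused).
Slack constraints have shadow price 0 (complementary slackness).
The binding rows give the dual system: 5·y_budget + 4·y_production = 58 and 5·y_budget + 6·y_production = 67.
This yields shadow prices y_budget = 8, y_production = 4.5.
Δz = y_production·Δb = 4.5 × (5) = 22.5, so new z* = 3692 + 22.5 = 3714.5.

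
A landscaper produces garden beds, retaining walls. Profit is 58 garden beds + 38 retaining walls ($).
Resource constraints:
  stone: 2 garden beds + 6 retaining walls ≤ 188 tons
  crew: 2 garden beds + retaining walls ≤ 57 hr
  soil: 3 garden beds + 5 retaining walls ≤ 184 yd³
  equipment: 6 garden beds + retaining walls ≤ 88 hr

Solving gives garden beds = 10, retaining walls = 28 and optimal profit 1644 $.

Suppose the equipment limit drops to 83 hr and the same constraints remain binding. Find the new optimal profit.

1604

At the optimum: stone uses 188 of 188 (binding); crew uses 48 of 57 (slack = 9); soil uses 170 of 184 (slack = 14); equipment uses 88 of 88 (binding).
Slack constraints have shadow price 0 (complementary slackness).
The binding rows give the dual system: 2·y_stone + 6·y_equipment = 58 and 6·y_stone + 1·y_equipment = 38.
→ y_stone = 5 and y_equipment = 8.
Δz = y_equipment·Δb = 8 × (-5) = -40, so new z* = 1644 − 40 = 1604.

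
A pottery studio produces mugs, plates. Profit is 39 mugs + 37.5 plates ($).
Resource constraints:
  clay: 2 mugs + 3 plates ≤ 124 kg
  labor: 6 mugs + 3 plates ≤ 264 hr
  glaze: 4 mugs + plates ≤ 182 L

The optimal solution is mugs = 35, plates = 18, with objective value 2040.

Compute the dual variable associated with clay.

9

Check each constraint at x*: clay 124/124 (tight); labor 264/264 (tight); glaze 158/182 (slack 24).
Since glaze is not tight, its dual is 0.
Dual feasibility on the basic columns requires 2·y_clay + 6·y_labor = 39, 3·y_clay + 3·y_labor = 37.5.
Solving: y_clay = 9, y_labor = 3.5.
Shadow price of clay = 9.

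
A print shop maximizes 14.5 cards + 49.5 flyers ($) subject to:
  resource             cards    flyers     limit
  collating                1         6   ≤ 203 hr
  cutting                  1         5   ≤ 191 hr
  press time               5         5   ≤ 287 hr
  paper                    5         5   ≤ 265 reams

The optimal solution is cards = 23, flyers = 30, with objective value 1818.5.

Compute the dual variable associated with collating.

Check each constraint at x*: collating 203/203 (tight); cutting 173/191 (slack 18); press time 265/287 (slack 22); paper 265/265 (tight).
By complementary slackness, y = 0 for the non-binding constraints.
Dual feasibility on the basic columns requires 1·y_collating + 5·y_paper = 14.5, 6·y_collating + 5·y_paper = 49.5.
→ y_collating = 7 and y_paper = 1.5.
Shadow price of collating = 7.

7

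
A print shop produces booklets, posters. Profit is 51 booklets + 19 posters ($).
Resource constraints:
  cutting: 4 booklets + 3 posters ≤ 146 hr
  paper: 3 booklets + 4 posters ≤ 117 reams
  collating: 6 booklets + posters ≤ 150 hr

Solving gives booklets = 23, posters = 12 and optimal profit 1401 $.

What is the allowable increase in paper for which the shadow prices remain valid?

Binding constraints: paper, collating. The basis is B = [[3,4],[6,1]] with det -21.
Per unit increase in paper, x* moves by d = (-0.0476, 0.2857).
The basis stays optimal until cutting becomes binding; allowable increase = 27 reams.

27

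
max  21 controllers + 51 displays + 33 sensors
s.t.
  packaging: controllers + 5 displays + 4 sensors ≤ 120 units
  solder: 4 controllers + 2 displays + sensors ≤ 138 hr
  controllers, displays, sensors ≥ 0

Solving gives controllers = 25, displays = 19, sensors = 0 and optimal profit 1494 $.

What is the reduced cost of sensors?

-6

Check each constraint at x*: packaging 120/120 (tight); solder 138/138 (tight).
The binding rows give the dual system: 1·y_packaging + 4·y_solder = 21 and 5·y_packaging + 2·y_solder = 51.
This yields shadow prices y_packaging = 9, y_solder = 3.
Reduced cost of sensors: c₃ − yᵀa₃ = 33 − (9·4 + 3·1) = 33 − 39 = -6.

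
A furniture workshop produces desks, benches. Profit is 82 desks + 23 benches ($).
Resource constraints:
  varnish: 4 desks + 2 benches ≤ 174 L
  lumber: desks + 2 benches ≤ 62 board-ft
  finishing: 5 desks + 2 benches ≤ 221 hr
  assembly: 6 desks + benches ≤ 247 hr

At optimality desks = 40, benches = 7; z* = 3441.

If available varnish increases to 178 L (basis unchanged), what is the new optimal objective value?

Check each constraint at x*: varnish 174/174 (tight); lumber 54/62 (slack 8); finishing 214/221 (slack 7); assembly 247/247 (tight).
By complementary slackness, y = 0 for the non-binding constraints.
The binding rows give the dual system: 4·y_varnish + 6·y_assembly = 82 and 2·y_varnish + 1·y_assembly = 23.
Solving: y_varnish = 7, y_assembly = 9.
Δz = y_varnish·Δb = 7 × (4) = 28, so new z* = 3441 + 28 = 3469.

3469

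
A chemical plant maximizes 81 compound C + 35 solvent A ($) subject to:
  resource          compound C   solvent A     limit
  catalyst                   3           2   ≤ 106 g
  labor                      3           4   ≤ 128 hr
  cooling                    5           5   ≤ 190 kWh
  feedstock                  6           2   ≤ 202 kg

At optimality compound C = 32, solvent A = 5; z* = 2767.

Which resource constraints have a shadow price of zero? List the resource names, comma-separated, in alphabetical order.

catalyst: 106/106 (binding)
labor: 116/128 (slack 12)
cooling: 185/190 (slack 5)
feedstock: 202/202 (binding)
By complementary slackness, a constraint with positive slack has shadow price 0 → cooling, labor.

cooling, labor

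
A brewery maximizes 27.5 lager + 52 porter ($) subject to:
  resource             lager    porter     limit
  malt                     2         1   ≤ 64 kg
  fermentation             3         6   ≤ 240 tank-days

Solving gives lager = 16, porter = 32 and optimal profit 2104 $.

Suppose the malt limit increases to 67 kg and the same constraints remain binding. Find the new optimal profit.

At the optimum: malt uses 64 of 64 (binding); fermentation uses 240 of 240 (binding).
The binding rows give the dual system: 2·y_malt + 3·y_fermentation = 27.5 and 1·y_malt + 6·y_fermentation = 52.
This yields shadow prices y_malt = 1, y_fermentation = 8.5.
Δz = y_malt·Δb = 1 × (3) = 3, so new z* = 2104 + 3 = 2107.

2107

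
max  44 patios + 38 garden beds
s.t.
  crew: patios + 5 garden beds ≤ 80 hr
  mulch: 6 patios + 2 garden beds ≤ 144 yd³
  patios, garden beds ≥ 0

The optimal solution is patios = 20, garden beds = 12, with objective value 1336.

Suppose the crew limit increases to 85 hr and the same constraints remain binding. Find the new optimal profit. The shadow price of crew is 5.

1361

Δb = 5, so new z* = 1336 + (5)·(5) = 1336 + 25 = 1361.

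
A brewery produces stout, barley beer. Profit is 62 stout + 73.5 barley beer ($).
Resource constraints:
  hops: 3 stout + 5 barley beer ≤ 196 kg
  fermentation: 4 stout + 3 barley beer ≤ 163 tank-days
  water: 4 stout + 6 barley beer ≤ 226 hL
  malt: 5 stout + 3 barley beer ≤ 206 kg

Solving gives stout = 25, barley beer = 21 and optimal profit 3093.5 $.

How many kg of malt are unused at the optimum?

18

malt used = 5·25 + 3·21 = 188; slack = 206 − 188 = 18.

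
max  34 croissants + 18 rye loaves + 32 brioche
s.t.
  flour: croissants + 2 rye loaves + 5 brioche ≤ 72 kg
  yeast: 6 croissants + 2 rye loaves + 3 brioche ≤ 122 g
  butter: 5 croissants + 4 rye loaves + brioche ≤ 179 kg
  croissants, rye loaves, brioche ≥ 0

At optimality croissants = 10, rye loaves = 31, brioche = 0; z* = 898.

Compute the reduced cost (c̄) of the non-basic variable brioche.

-3

At the optimum: flour uses 72 of 72 (binding); yeast uses 122 of 122 (binding); butter uses 174 of 179 (slack = 5).
By complementary slackness, y = 0 for the non-binding constraint.
From A_Bᵀ y = c: 1·y_flour + 6·y_yeast = 34; 2·y_flour + 2·y_yeast = 18.
→ y_flour = 4 and y_yeast = 5.
Reduced cost of brioche: c₃ − yᵀa₃ = 32 − (4·5 + 5·3) = 32 − 35 = -3.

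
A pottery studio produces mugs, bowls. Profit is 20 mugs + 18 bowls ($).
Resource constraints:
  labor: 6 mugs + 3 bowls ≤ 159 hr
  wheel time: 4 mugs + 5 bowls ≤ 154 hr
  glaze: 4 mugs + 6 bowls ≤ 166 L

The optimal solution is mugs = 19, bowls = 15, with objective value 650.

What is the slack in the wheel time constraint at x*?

wheel time used = 4·19 + 5·15 = 151; slack = 154 − 151 = 3.

3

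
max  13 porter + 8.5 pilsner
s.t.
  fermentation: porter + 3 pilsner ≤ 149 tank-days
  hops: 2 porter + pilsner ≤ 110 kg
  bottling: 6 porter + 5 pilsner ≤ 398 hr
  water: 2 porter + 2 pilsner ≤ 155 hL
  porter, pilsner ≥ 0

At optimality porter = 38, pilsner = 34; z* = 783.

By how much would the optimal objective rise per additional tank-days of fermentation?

Check each constraint at x*: fermentation 140/149 (slack 9); hops 110/110 (tight); bottling 398/398 (tight); water 144/155 (slack 11).
Slack constraints have shadow price 0 (complementary slackness).
The binding rows give the dual system: 2·y_hops + 6·y_bottling = 13 and 1·y_hops + 5·y_bottling = 8.5.
Solving: y_hops = 3.5, y_bottling = 1.
Shadow price of fermentation = 0.

0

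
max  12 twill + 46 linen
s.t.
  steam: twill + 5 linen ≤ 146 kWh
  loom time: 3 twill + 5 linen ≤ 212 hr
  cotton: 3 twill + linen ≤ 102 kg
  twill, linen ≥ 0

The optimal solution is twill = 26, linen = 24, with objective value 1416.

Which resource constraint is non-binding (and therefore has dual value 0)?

steam: 146/146 (binding)
loom time: 198/212 (slack 14)
cotton: 102/102 (binding)
By complementary slackness, a constraint with positive slack has shadow price 0 → loom time.

loom time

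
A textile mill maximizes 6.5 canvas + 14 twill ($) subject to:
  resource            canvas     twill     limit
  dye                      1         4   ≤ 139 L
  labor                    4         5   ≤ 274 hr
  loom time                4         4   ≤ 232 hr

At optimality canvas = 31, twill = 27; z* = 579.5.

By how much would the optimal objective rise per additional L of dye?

2.5

Check each constraint at x*: dye 139/139 (tight); labor 259/274 (slack 15); loom time 232/232 (tight).
Since labor is not tight, its dual is 0.
The binding rows give the dual system: 1·y_dye + 4·y_loom time = 6.5 and 4·y_dye + 4·y_loom time = 14.
Solving: y_dye = 2.5, y_loom time = 1.
Shadow price of dye = 2.5.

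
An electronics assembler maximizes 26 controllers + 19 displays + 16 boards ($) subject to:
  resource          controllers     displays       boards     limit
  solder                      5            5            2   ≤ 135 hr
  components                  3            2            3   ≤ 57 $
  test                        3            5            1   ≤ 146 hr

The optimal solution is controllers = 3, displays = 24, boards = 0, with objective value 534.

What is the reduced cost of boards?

Check each constraint at x*: solder 135/135 (tight); components 57/57 (tight); test 129/146 (slack 17).
By complementary slackness, y = 0 for the non-binding constraint.
Dual feasibility on the basic columns requires 5·y_solder + 3·y_components = 26, 5·y_solder + 2·y_components = 19.
Solving: y_solder = 1, y_components = 7.
Reduced cost of boards: c₃ − yᵀa₃ = 16 − (1·2 + 7·3) = 16 − 23 = -7.

-7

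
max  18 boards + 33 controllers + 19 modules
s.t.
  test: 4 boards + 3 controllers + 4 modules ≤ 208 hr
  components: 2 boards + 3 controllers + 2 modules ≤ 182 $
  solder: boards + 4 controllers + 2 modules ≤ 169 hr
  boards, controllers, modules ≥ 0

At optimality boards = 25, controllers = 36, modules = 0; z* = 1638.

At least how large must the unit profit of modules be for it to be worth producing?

Binding: test and solder. Non-binding: components (24 unused).
By complementary slackness, y = 0 for the non-binding constraint.
Dual feasibility on the basic columns requires 4·y_test + 1·y_solder = 18, 3·y_test + 4·y_solder = 33.
This yields shadow prices y_test = 3, y_solder = 6.
modules enters the basis when its profit ≥ yᵀa₃ = 3·4 + 6·2 = 24.

24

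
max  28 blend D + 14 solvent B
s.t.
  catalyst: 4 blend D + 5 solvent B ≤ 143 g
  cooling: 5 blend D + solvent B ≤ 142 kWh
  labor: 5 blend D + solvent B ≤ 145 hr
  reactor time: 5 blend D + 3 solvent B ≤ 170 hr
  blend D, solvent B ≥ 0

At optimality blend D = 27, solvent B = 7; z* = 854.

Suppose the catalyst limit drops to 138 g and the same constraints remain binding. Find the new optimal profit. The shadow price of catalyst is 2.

Δb = -5, so new z* = 854 + (2)·(-5) = 854 − 10 = 844.

844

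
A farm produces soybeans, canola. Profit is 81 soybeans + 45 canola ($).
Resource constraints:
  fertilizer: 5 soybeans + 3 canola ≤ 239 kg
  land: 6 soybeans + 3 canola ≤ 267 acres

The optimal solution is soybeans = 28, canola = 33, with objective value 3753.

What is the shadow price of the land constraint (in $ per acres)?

6

Check each constraint at x*: fertilizer 239/239 (tight); land 267/267 (tight).
The binding rows give the dual system: 5·y_fertilizer + 6·y_land = 81 and 3·y_fertilizer + 3·y_land = 45.
→ y_fertilizer = 9 and y_land = 6.
Shadow price of land = 6.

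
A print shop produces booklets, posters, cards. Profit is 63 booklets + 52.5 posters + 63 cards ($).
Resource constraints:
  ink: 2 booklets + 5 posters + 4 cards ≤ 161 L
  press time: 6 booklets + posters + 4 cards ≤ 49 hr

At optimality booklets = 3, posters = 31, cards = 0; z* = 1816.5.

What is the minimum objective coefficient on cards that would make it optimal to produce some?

66

Check each constraint at x*: ink 161/161 (tight); press time 49/49 (tight).
The binding rows give the dual system: 2·y_ink + 6·y_press time = 63 and 5·y_ink + 1·y_press time = 52.5.
This yields shadow prices y_ink = 9, y_press time = 7.5.
cards enters the basis when its profit ≥ yᵀa₃ = 9·4 + 7.5·4 = 66.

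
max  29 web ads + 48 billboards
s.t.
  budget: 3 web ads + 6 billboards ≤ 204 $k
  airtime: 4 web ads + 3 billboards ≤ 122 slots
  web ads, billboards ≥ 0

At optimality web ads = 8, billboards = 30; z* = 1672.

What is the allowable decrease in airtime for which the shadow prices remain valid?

20

Binding constraints: budget, airtime. The basis is B = [[3,6],[4,3]] with det -15.
Per unit decrease in airtime, x* moves by d = (-0.4, 0.2).
The basis stays optimal until web ads reaches 0; allowable decrease = 20 slots.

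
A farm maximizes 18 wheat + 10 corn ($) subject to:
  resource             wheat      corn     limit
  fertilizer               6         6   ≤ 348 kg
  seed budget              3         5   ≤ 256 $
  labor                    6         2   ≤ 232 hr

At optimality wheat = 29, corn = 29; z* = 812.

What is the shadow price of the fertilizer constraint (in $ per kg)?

1

At the optimum: fertilizer uses 348 of 348 (binding); seed budget uses 232 of 256 (slack = 24); labor uses 232 of 232 (binding).
Slack constraints have shadow price 0 (complementary slackness).
Dual feasibility on the basic columns requires 6·y_fertilizer + 6·y_labor = 18, 6·y_fertilizer + 2·y_labor = 10.
→ y_fertilizer = 1 and y_labor = 2.
Shadow price of fertilizer = 1.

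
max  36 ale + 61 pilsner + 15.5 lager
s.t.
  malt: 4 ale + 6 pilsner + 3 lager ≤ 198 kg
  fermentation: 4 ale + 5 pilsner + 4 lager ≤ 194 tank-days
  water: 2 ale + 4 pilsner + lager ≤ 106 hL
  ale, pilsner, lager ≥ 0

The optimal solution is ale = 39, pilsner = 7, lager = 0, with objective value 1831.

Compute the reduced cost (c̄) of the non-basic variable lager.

Check each constraint at x*: malt 198/198 (tight); fermentation 191/194 (slack 3); water 106/106 (tight).
Since fermentation is not tight, its dual is 0.
Dual feasibility on the basic columns requires 4·y_malt + 2·y_water = 36, 6·y_malt + 4·y_water = 61.
Solving: y_malt = 5.5, y_water = 7.
Reduced cost of lager: c₃ − yᵀa₃ = 15.5 − (5.5·3 + 7·1) = 15.5 − 23.5 = -8.

-8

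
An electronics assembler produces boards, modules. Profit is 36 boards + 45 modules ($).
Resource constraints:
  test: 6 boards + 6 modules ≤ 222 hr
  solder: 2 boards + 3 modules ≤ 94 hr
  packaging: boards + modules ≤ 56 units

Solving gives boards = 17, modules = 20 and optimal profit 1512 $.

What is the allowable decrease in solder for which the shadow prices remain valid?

20

Binding constraints: test, solder. The basis is B = [[6,6],[2,3]] with det 6.
Per unit decrease in solder, x* moves by d = (1, -1).
The basis stays optimal until modules reaches 0; allowable decrease = 20 hr.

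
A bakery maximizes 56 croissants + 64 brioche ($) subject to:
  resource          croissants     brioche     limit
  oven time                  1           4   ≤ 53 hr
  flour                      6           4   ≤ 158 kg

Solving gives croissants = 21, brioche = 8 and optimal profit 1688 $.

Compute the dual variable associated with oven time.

Both oven time and flour are binding at x*.
The binding rows give the dual system: 1·y_oven time + 6·y_flour = 56 and 4·y_oven time + 4·y_flour = 64.
Solving: y_oven time = 8, y_flour = 8.
Shadow price of oven time = 8.

8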